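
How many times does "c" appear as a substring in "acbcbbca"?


Searching for "c" in "acbcbbca"
Scanning each position:
  Position 0: "a" => no
  Position 1: "c" => MATCH
  Position 2: "b" => no
  Position 3: "c" => MATCH
  Position 4: "b" => no
  Position 5: "b" => no
  Position 6: "c" => MATCH
  Position 7: "a" => no
Total occurrences: 3

3


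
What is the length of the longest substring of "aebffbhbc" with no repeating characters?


Input: "aebffbhbc"
Sliding window (track last position of each char):
  Position 0 ('a'): window [0,0] length 1 -- new best
  Position 1 ('e'): window [0,1] length 2 -- new best
  Position 2 ('b'): window [0,2] length 3 -- new best
  Position 3 ('f'): window [0,3] length 4 -- new best
  Position 4 ('f'): repeat (last at 3), move window start to 4
  Position 4 ('f'): window [4,4] length 1
  Position 5 ('b'): window [4,5] length 2
  Position 6 ('h'): window [4,6] length 3
  Position 7 ('b'): repeat (last at 5), move window start to 6
  Position 7 ('b'): window [6,7] length 2
  Position 8 ('c'): window [6,8] length 3
Longest substring with no repeats: "aebf" with length 4

4


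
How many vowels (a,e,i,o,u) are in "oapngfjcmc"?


Input: oapngfjcmc
Checking each character:
  'o' at position 0: vowel (running total: 1)
  'a' at position 1: vowel (running total: 2)
  'p' at position 2: consonant
  'n' at position 3: consonant
  'g' at position 4: consonant
  'f' at position 5: consonant
  'j' at position 6: consonant
  'c' at position 7: consonant
  'm' at position 8: consonant
  'c' at position 9: consonant
Total vowels: 2

2


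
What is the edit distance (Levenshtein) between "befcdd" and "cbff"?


Computing edit distance: "befcdd" -> "cbff"
DP table:
           c    b    f    f
      0    1    2    3    4
  b   1    1    1    2    3
  e   2    2    2    2    3
  f   3    3    3    2    2
  c   4    3    4    3    3
  d   5    4    4    4    4
  d   6    5    5    5    5
Edit distance = dp[6][4] = 5

5


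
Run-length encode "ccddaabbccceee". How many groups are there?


Input: ccddaabbccceee
Scanning for consecutive runs:
  Group 1: 'c' x 2 (positions 0-1)
  Group 2: 'd' x 2 (positions 2-3)
  Group 3: 'a' x 2 (positions 4-5)
  Group 4: 'b' x 2 (positions 6-7)
  Group 5: 'c' x 3 (positions 8-10)
  Group 6: 'e' x 3 (positions 11-13)
Total groups: 6

6


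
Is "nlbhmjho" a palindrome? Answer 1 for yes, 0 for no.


Input: nlbhmjho
Reversed: ohjmhbln
  Compare pos 0 ('n') with pos 7 ('o'): MISMATCH
  Compare pos 1 ('l') with pos 6 ('h'): MISMATCH
  Compare pos 2 ('b') with pos 5 ('j'): MISMATCH
  Compare pos 3 ('h') with pos 4 ('m'): MISMATCH
Result: not a palindrome

0


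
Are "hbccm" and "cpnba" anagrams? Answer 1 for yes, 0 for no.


Strings: "hbccm", "cpnba"
Sorted first:  bcchm
Sorted second: abcnp
Differ at position 0: 'b' vs 'a' => not anagrams

0


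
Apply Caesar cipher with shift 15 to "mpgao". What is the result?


Caesar cipher: shift "mpgao" by 15
  'm' (pos 12) + 15 = pos 1 = 'b'
  'p' (pos 15) + 15 = pos 4 = 'e'
  'g' (pos 6) + 15 = pos 21 = 'v'
  'a' (pos 0) + 15 = pos 15 = 'p'
  'o' (pos 14) + 15 = pos 3 = 'd'
Result: bevpd

bevpd


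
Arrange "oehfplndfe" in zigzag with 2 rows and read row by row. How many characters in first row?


Zigzag "oehfplndfe" into 2 rows:
Placing characters:
  'o' => row 0
  'e' => row 1
  'h' => row 0
  'f' => row 1
  'p' => row 0
  'l' => row 1
  'n' => row 0
  'd' => row 1
  'f' => row 0
  'e' => row 1
Rows:
  Row 0: "ohpnf"
  Row 1: "eflde"
First row length: 5

5


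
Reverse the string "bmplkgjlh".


Input: bmplkgjlh
Reading characters right to left:
  Position 8: 'h'
  Position 7: 'l'
  Position 6: 'j'
  Position 5: 'g'
  Position 4: 'k'
  Position 3: 'l'
  Position 2: 'p'
  Position 1: 'm'
  Position 0: 'b'
Reversed: hljgklpmb

hljgklpmb


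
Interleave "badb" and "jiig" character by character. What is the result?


Interleaving "badb" and "jiig":
  Position 0: 'b' from first, 'j' from second => "bj"
  Position 1: 'a' from first, 'i' from second => "ai"
  Position 2: 'd' from first, 'i' from second => "di"
  Position 3: 'b' from first, 'g' from second => "bg"
Result: bjaidibg

bjaidibg


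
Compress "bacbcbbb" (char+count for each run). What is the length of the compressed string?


Input: bacbcbbb
Runs:
  'b' x 1 => "b1"
  'a' x 1 => "a1"
  'c' x 1 => "c1"
  'b' x 1 => "b1"
  'c' x 1 => "c1"
  'b' x 3 => "b3"
Compressed: "b1a1c1b1c1b3"
Compressed length: 12

12


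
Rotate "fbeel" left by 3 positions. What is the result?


Input: "fbeel", rotate left by 3
First 3 characters: "fbe"
Remaining characters: "el"
Concatenate remaining + first: "el" + "fbe" = "elfbe"

elfbe


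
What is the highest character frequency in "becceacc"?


Input: becceacc
Character counts:
  'a': 1
  'b': 1
  'c': 4
  'e': 2
Maximum frequency: 4

4


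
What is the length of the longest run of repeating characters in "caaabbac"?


Input: "caaabbac"
Scanning for longest run:
  Position 1 ('a'): new char, reset run to 1
  Position 2 ('a'): continues run of 'a', length=2
  Position 3 ('a'): continues run of 'a', length=3
  Position 4 ('b'): new char, reset run to 1
  Position 5 ('b'): continues run of 'b', length=2
  Position 6 ('a'): new char, reset run to 1
  Position 7 ('c'): new char, reset run to 1
Longest run: 'a' with length 3

3


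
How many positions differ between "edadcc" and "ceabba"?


Comparing "edadcc" and "ceabba" position by position:
  Position 0: 'e' vs 'c' => DIFFER
  Position 1: 'd' vs 'e' => DIFFER
  Position 2: 'a' vs 'a' => same
  Position 3: 'd' vs 'b' => DIFFER
  Position 4: 'c' vs 'b' => DIFFER
  Position 5: 'c' vs 'a' => DIFFER
Positions that differ: 5

5


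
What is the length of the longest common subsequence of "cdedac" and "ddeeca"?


LCS of "cdedac" and "ddeeca"
DP table:
           d    d    e    e    c    a
      0    0    0    0    0    0    0
  c   0    0    0    0    0    1    1
  d   0    1    1    1    1    1    1
  e   0    1    1    2    2    2    2
  d   0    1    2    2    2    2    2
  a   0    1    2    2    2    2    3
  c   0    1    2    2    2    3    3
LCS length = dp[6][6] = 3

3


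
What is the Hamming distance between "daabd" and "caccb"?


Comparing "daabd" and "caccb" position by position:
  Position 0: 'd' vs 'c' => differ
  Position 1: 'a' vs 'a' => same
  Position 2: 'a' vs 'c' => differ
  Position 3: 'b' vs 'c' => differ
  Position 4: 'd' vs 'b' => differ
Total differences (Hamming distance): 4

4


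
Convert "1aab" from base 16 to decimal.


Input: "1aab" in base 16
Positional expansion:
  Digit '1' (value 1) x 16^3 = 4096
  Digit 'a' (value 10) x 16^2 = 2560
  Digit 'a' (value 10) x 16^1 = 160
  Digit 'b' (value 11) x 16^0 = 11
Sum = 6827

6827


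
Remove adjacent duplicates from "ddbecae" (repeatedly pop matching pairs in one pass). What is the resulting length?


Input: ddbecae
Stack-based adjacent duplicate removal:
  Read 'd': push. Stack: d
  Read 'd': matches stack top 'd' => pop. Stack: (empty)
  Read 'b': push. Stack: b
  Read 'e': push. Stack: be
  Read 'c': push. Stack: bec
  Read 'a': push. Stack: beca
  Read 'e': push. Stack: becae
Final stack: "becae" (length 5)

5


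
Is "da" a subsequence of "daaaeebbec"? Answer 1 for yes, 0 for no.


Check if "da" is a subsequence of "daaaeebbec"
Greedy scan:
  Position 0 ('d'): matches sub[0] = 'd'
  Position 1 ('a'): matches sub[1] = 'a'
  Position 2 ('a'): no match needed
  Position 3 ('a'): no match needed
  Position 4 ('e'): no match needed
  Position 5 ('e'): no match needed
  Position 6 ('b'): no match needed
  Position 7 ('b'): no match needed
  Position 8 ('e'): no match needed
  Position 9 ('c'): no match needed
All 2 characters matched => is a subsequence

1


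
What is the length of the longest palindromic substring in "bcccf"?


Input: "bcccf"
Checking substrings for palindromes:
  [1:4] "ccc" (len 3) => palindrome
  [1:3] "cc" (len 2) => palindrome
  [2:4] "cc" (len 2) => palindrome
Longest palindromic substring: "ccc" with length 3

3


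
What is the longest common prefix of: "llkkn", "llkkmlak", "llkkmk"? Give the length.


Words: llkkn, llkkmlak, llkkmk
  Position 0: all 'l' => match
  Position 1: all 'l' => match
  Position 2: all 'k' => match
  Position 3: all 'k' => match
  Position 4: ('n', 'm', 'm') => mismatch, stop
LCP = "llkk" (length 4)

4


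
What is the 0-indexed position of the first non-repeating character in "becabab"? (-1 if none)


Input: becabab
Character frequencies:
  'a': 2
  'b': 3
  'c': 1
  'e': 1
Scanning left to right for freq == 1:
  Position 0 ('b'): freq=3, skip
  Position 1 ('e'): unique! => answer = 1

1


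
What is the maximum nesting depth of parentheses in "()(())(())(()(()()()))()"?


Input: "()(())(())(()(()()()))()"
Tracking depth:
  Position 0 '(': depth becomes 1
  Position 1 ')': depth becomes 0
  Position 2 '(': depth becomes 1
  Position 3 '(': depth becomes 2
  Position 4 ')': depth becomes 1
  Position 5 ')': depth becomes 0
  Position 6 '(': depth becomes 1
  Position 7 '(': depth becomes 2
  Position 8 ')': depth becomes 1
  Position 9 ')': depth becomes 0
  Position 10 '(': depth becomes 1
  Position 11 '(': depth becomes 2
  Position 12 ')': depth becomes 1
  Position 13 '(': depth becomes 2
  Position 14 '(': depth becomes 3
  Position 15 ')': depth becomes 2
  Position 16 '(': depth becomes 3
  Position 17 ')': depth becomes 2
  Position 18 '(': depth becomes 3
  Position 19 ')': depth becomes 2
  Position 20 ')': depth becomes 1
  Position 21 ')': depth becomes 0
  Position 22 '(': depth becomes 1
  Position 23 ')': depth becomes 0
Maximum depth reached: 3

3


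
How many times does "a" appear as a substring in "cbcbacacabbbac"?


Searching for "a" in "cbcbacacabbbac"
Scanning each position:
  Position 0: "c" => no
  Position 1: "b" => no
  Position 2: "c" => no
  Position 3: "b" => no
  Position 4: "a" => MATCH
  Position 5: "c" => no
  Position 6: "a" => MATCH
  Position 7: "c" => no
  Position 8: "a" => MATCH
  Position 9: "b" => no
  Position 10: "b" => no
  Position 11: "b" => no
  Position 12: "a" => MATCH
  Position 13: "c" => no
Total occurrences: 4

4


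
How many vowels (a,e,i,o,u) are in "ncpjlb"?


Input: ncpjlb
Checking each character:
  'n' at position 0: consonant
  'c' at position 1: consonant
  'p' at position 2: consonant
  'j' at position 3: consonant
  'l' at position 4: consonant
  'b' at position 5: consonant
Total vowels: 0

0


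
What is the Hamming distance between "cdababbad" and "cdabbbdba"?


Comparing "cdababbad" and "cdabbbdba" position by position:
  Position 0: 'c' vs 'c' => same
  Position 1: 'd' vs 'd' => same
  Position 2: 'a' vs 'a' => same
  Position 3: 'b' vs 'b' => same
  Position 4: 'a' vs 'b' => differ
  Position 5: 'b' vs 'b' => same
  Position 6: 'b' vs 'd' => differ
  Position 7: 'a' vs 'b' => differ
  Position 8: 'd' vs 'a' => differ
Total differences (Hamming distance): 4

4


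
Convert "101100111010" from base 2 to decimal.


Input: "101100111010" in base 2
Positional expansion:
  Digit '1' (value 1) x 2^11 = 2048
  Digit '0' (value 0) x 2^10 = 0
  Digit '1' (value 1) x 2^9 = 512
  Digit '1' (value 1) x 2^8 = 256
  Digit '0' (value 0) x 2^7 = 0
  Digit '0' (value 0) x 2^6 = 0
  Digit '1' (value 1) x 2^5 = 32
  Digit '1' (value 1) x 2^4 = 16
  Digit '1' (value 1) x 2^3 = 8
  Digit '0' (value 0) x 2^2 = 0
  Digit '1' (value 1) x 2^1 = 2
  Digit '0' (value 0) x 2^0 = 0
Sum = 2874

2874


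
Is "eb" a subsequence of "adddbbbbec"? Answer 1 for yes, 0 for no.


Check if "eb" is a subsequence of "adddbbbbec"
Greedy scan:
  Position 0 ('a'): no match needed
  Position 1 ('d'): no match needed
  Position 2 ('d'): no match needed
  Position 3 ('d'): no match needed
  Position 4 ('b'): no match needed
  Position 5 ('b'): no match needed
  Position 6 ('b'): no match needed
  Position 7 ('b'): no match needed
  Position 8 ('e'): matches sub[0] = 'e'
  Position 9 ('c'): no match needed
Only matched 1/2 characters => not a subsequence

0


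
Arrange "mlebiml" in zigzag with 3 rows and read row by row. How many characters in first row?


Zigzag "mlebiml" into 3 rows:
Placing characters:
  'm' => row 0
  'l' => row 1
  'e' => row 2
  'b' => row 1
  'i' => row 0
  'm' => row 1
  'l' => row 2
Rows:
  Row 0: "mi"
  Row 1: "lbm"
  Row 2: "el"
First row length: 2

2


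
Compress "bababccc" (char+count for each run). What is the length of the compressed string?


Input: bababccc
Runs:
  'b' x 1 => "b1"
  'a' x 1 => "a1"
  'b' x 1 => "b1"
  'a' x 1 => "a1"
  'b' x 1 => "b1"
  'c' x 3 => "c3"
Compressed: "b1a1b1a1b1c3"
Compressed length: 12

12


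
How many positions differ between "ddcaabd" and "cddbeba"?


Comparing "ddcaabd" and "cddbeba" position by position:
  Position 0: 'd' vs 'c' => DIFFER
  Position 1: 'd' vs 'd' => same
  Position 2: 'c' vs 'd' => DIFFER
  Position 3: 'a' vs 'b' => DIFFER
  Position 4: 'a' vs 'e' => DIFFER
  Position 5: 'b' vs 'b' => same
  Position 6: 'd' vs 'a' => DIFFER
Positions that differ: 5

5


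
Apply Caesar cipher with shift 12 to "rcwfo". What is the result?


Caesar cipher: shift "rcwfo" by 12
  'r' (pos 17) + 12 = pos 3 = 'd'
  'c' (pos 2) + 12 = pos 14 = 'o'
  'w' (pos 22) + 12 = pos 8 = 'i'
  'f' (pos 5) + 12 = pos 17 = 'r'
  'o' (pos 14) + 12 = pos 0 = 'a'
Result: doira

doira


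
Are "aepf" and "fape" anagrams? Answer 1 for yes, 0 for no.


Strings: "aepf", "fape"
Sorted first:  aefp
Sorted second: aefp
Sorted forms match => anagrams

1


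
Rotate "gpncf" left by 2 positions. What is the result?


Input: "gpncf", rotate left by 2
First 2 characters: "gp"
Remaining characters: "ncf"
Concatenate remaining + first: "ncf" + "gp" = "ncfgp"

ncfgp


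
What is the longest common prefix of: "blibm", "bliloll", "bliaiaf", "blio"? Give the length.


Words: blibm, bliloll, bliaiaf, blio
  Position 0: all 'b' => match
  Position 1: all 'l' => match
  Position 2: all 'i' => match
  Position 3: ('b', 'l', 'a', 'o') => mismatch, stop
LCP = "bli" (length 3)

3


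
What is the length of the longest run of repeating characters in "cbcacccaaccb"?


Input: "cbcacccaaccb"
Scanning for longest run:
  Position 1 ('b'): new char, reset run to 1
  Position 2 ('c'): new char, reset run to 1
  Position 3 ('a'): new char, reset run to 1
  Position 4 ('c'): new char, reset run to 1
  Position 5 ('c'): continues run of 'c', length=2
  Position 6 ('c'): continues run of 'c', length=3
  Position 7 ('a'): new char, reset run to 1
  Position 8 ('a'): continues run of 'a', length=2
  Position 9 ('c'): new char, reset run to 1
  Position 10 ('c'): continues run of 'c', length=2
  Position 11 ('b'): new char, reset run to 1
Longest run: 'c' with length 3

3


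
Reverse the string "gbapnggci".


Input: gbapnggci
Reading characters right to left:
  Position 8: 'i'
  Position 7: 'c'
  Position 6: 'g'
  Position 5: 'g'
  Position 4: 'n'
  Position 3: 'p'
  Position 2: 'a'
  Position 1: 'b'
  Position 0: 'g'
Reversed: icggnpabg

icggnpabg


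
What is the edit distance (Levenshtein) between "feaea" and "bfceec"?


Computing edit distance: "feaea" -> "bfceec"
DP table:
           b    f    c    e    e    c
      0    1    2    3    4    5    6
  f   1    1    1    2    3    4    5
  e   2    2    2    2    2    3    4
  a   3    3    3    3    3    3    4
  e   4    4    4    4    3    3    4
  a   5    5    5    5    4    4    4
Edit distance = dp[5][6] = 4

4


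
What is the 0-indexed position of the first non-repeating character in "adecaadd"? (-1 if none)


Input: adecaadd
Character frequencies:
  'a': 3
  'c': 1
  'd': 3
  'e': 1
Scanning left to right for freq == 1:
  Position 0 ('a'): freq=3, skip
  Position 1 ('d'): freq=3, skip
  Position 2 ('e'): unique! => answer = 2

2


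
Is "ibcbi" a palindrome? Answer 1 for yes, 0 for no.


Input: ibcbi
Reversed: ibcbi
  Compare pos 0 ('i') with pos 4 ('i'): match
  Compare pos 1 ('b') with pos 3 ('b'): match
Result: palindrome

1


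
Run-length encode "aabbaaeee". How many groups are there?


Input: aabbaaeee
Scanning for consecutive runs:
  Group 1: 'a' x 2 (positions 0-1)
  Group 2: 'b' x 2 (positions 2-3)
  Group 3: 'a' x 2 (positions 4-5)
  Group 4: 'e' x 3 (positions 6-8)
Total groups: 4

4


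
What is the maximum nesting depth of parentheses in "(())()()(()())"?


Input: "(())()()(()())"
Tracking depth:
  Position 0 '(': depth becomes 1
  Position 1 '(': depth becomes 2
  Position 2 ')': depth becomes 1
  Position 3 ')': depth becomes 0
  Position 4 '(': depth becomes 1
  Position 5 ')': depth becomes 0
  Position 6 '(': depth becomes 1
  Position 7 ')': depth becomes 0
  Position 8 '(': depth becomes 1
  Position 9 '(': depth becomes 2
  Position 10 ')': depth becomes 1
  Position 11 '(': depth becomes 2
  Position 12 ')': depth becomes 1
  Position 13 ')': depth becomes 0
Maximum depth reached: 2

2


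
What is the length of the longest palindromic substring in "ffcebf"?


Input: "ffcebf"
Checking substrings for palindromes:
  [0:2] "ff" (len 2) => palindrome
Longest palindromic substring: "ff" with length 2

2


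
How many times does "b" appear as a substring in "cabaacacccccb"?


Searching for "b" in "cabaacacccccb"
Scanning each position:
  Position 0: "c" => no
  Position 1: "a" => no
  Position 2: "b" => MATCH
  Position 3: "a" => no
  Position 4: "a" => no
  Position 5: "c" => no
  Position 6: "a" => no
  Position 7: "c" => no
  Position 8: "c" => no
  Position 9: "c" => no
  Position 10: "c" => no
  Position 11: "c" => no
  Position 12: "b" => MATCH
Total occurrences: 2

2


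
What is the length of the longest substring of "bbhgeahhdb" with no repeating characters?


Input: "bbhgeahhdb"
Sliding window (track last position of each char):
  Position 0 ('b'): window [0,0] length 1 -- new best
  Position 1 ('b'): repeat (last at 0), move window start to 1
  Position 1 ('b'): window [1,1] length 1
  Position 2 ('h'): window [1,2] length 2 -- new best
  Position 3 ('g'): window [1,3] length 3 -- new best
  Position 4 ('e'): window [1,4] length 4 -- new best
  Position 5 ('a'): window [1,5] length 5 -- new best
  Position 6 ('h'): repeat (last at 2), move window start to 3
  Position 6 ('h'): window [3,6] length 4
  Position 7 ('h'): repeat (last at 6), move window start to 7
  Position 7 ('h'): window [7,7] length 1
  Position 8 ('d'): window [7,8] length 2
  Position 9 ('b'): window [7,9] length 3
Longest substring with no repeats: "bhgea" with length 5

5


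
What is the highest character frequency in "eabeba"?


Input: eabeba
Character counts:
  'a': 2
  'b': 2
  'e': 2
Maximum frequency: 2

2


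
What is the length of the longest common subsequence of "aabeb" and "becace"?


LCS of "aabeb" and "becace"
DP table:
           b    e    c    a    c    e
      0    0    0    0    0    0    0
  a   0    0    0    0    1    1    1
  a   0    0    0    0    1    1    1
  b   0    1    1    1    1    1    1
  e   0    1    2    2    2    2    2
  b   0    1    2    2    2    2    2
LCS length = dp[5][6] = 2

2


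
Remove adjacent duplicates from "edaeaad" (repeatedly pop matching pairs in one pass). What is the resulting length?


Input: edaeaad
Stack-based adjacent duplicate removal:
  Read 'e': push. Stack: e
  Read 'd': push. Stack: ed
  Read 'a': push. Stack: eda
  Read 'e': push. Stack: edae
  Read 'a': push. Stack: edaea
  Read 'a': matches stack top 'a' => pop. Stack: edae
  Read 'd': push. Stack: edaed
Final stack: "edaed" (length 5)

5


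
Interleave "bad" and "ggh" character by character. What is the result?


Interleaving "bad" and "ggh":
  Position 0: 'b' from first, 'g' from second => "bg"
  Position 1: 'a' from first, 'g' from second => "ag"
  Position 2: 'd' from first, 'h' from second => "dh"
Result: bgagdh

bgagdh


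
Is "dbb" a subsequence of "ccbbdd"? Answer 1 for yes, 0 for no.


Check if "dbb" is a subsequence of "ccbbdd"
Greedy scan:
  Position 0 ('c'): no match needed
  Position 1 ('c'): no match needed
  Position 2 ('b'): no match needed
  Position 3 ('b'): no match needed
  Position 4 ('d'): matches sub[0] = 'd'
  Position 5 ('d'): no match needed
Only matched 1/3 characters => not a subsequence

0


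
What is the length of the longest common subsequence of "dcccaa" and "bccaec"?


LCS of "dcccaa" and "bccaec"
DP table:
           b    c    c    a    e    c
      0    0    0    0    0    0    0
  d   0    0    0    0    0    0    0
  c   0    0    1    1    1    1    1
  c   0    0    1    2    2    2    2
  c   0    0    1    2    2    2    3
  a   0    0    1    2    3    3    3
  a   0    0    1    2    3    3    3
LCS length = dp[6][6] = 3

3


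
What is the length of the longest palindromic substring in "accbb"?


Input: "accbb"
Checking substrings for palindromes:
  [1:3] "cc" (len 2) => palindrome
  [3:5] "bb" (len 2) => palindrome
Longest palindromic substring: "cc" with length 2

2


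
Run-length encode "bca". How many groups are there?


Input: bca
Scanning for consecutive runs:
  Group 1: 'b' x 1 (positions 0-0)
  Group 2: 'c' x 1 (positions 1-1)
  Group 3: 'a' x 1 (positions 2-2)
Total groups: 3

3


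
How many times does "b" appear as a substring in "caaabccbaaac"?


Searching for "b" in "caaabccbaaac"
Scanning each position:
  Position 0: "c" => no
  Position 1: "a" => no
  Position 2: "a" => no
  Position 3: "a" => no
  Position 4: "b" => MATCH
  Position 5: "c" => no
  Position 6: "c" => no
  Position 7: "b" => MATCH
  Position 8: "a" => no
  Position 9: "a" => no
  Position 10: "a" => no
  Position 11: "c" => no
Total occurrences: 2

2


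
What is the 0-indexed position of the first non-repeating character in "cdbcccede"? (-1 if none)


Input: cdbcccede
Character frequencies:
  'b': 1
  'c': 4
  'd': 2
  'e': 2
Scanning left to right for freq == 1:
  Position 0 ('c'): freq=4, skip
  Position 1 ('d'): freq=2, skip
  Position 2 ('b'): unique! => answer = 2

2


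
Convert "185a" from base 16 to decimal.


Input: "185a" in base 16
Positional expansion:
  Digit '1' (value 1) x 16^3 = 4096
  Digit '8' (value 8) x 16^2 = 2048
  Digit '5' (value 5) x 16^1 = 80
  Digit 'a' (value 10) x 16^0 = 10
Sum = 6234

6234


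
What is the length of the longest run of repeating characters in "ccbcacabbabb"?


Input: "ccbcacabbabb"
Scanning for longest run:
  Position 1 ('c'): continues run of 'c', length=2
  Position 2 ('b'): new char, reset run to 1
  Position 3 ('c'): new char, reset run to 1
  Position 4 ('a'): new char, reset run to 1
  Position 5 ('c'): new char, reset run to 1
  Position 6 ('a'): new char, reset run to 1
  Position 7 ('b'): new char, reset run to 1
  Position 8 ('b'): continues run of 'b', length=2
  Position 9 ('a'): new char, reset run to 1
  Position 10 ('b'): new char, reset run to 1
  Position 11 ('b'): continues run of 'b', length=2
Longest run: 'c' with length 2

2


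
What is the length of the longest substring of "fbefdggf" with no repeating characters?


Input: "fbefdggf"
Sliding window (track last position of each char):
  Position 0 ('f'): window [0,0] length 1 -- new best
  Position 1 ('b'): window [0,1] length 2 -- new best
  Position 2 ('e'): window [0,2] length 3 -- new best
  Position 3 ('f'): repeat (last at 0), move window start to 1
  Position 3 ('f'): window [1,3] length 3
  Position 4 ('d'): window [1,4] length 4 -- new best
  Position 5 ('g'): window [1,5] length 5 -- new best
  Position 6 ('g'): repeat (last at 5), move window start to 6
  Position 6 ('g'): window [6,6] length 1
  Position 7 ('f'): window [6,7] length 2
Longest substring with no repeats: "befdg" with length 5

5


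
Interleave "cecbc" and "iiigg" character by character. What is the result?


Interleaving "cecbc" and "iiigg":
  Position 0: 'c' from first, 'i' from second => "ci"
  Position 1: 'e' from first, 'i' from second => "ei"
  Position 2: 'c' from first, 'i' from second => "ci"
  Position 3: 'b' from first, 'g' from second => "bg"
  Position 4: 'c' from first, 'g' from second => "cg"
Result: cieicibgcg

cieicibgcg


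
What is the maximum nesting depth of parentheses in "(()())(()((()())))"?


Input: "(()())(()((()())))"
Tracking depth:
  Position 0 '(': depth becomes 1
  Position 1 '(': depth becomes 2
  Position 2 ')': depth becomes 1
  Position 3 '(': depth becomes 2
  Position 4 ')': depth becomes 1
  Position 5 ')': depth becomes 0
  Position 6 '(': depth becomes 1
  Position 7 '(': depth becomes 2
  Position 8 ')': depth becomes 1
  Position 9 '(': depth becomes 2
  Position 10 '(': depth becomes 3
  Position 11 '(': depth becomes 4
  Position 12 ')': depth becomes 3
  Position 13 '(': depth becomes 4
  Position 14 ')': depth becomes 3
  Position 15 ')': depth becomes 2
  Position 16 ')': depth becomes 1
  Position 17 ')': depth becomes 0
Maximum depth reached: 4

4


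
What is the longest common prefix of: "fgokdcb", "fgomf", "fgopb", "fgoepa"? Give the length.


Words: fgokdcb, fgomf, fgopb, fgoepa
  Position 0: all 'f' => match
  Position 1: all 'g' => match
  Position 2: all 'o' => match
  Position 3: ('k', 'm', 'p', 'e') => mismatch, stop
LCP = "fgo" (length 3)

3


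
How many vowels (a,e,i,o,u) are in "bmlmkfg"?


Input: bmlmkfg
Checking each character:
  'b' at position 0: consonant
  'm' at position 1: consonant
  'l' at position 2: consonant
  'm' at position 3: consonant
  'k' at position 4: consonant
  'f' at position 5: consonant
  'g' at position 6: consonant
Total vowels: 0

0


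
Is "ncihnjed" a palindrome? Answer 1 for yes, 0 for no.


Input: ncihnjed
Reversed: dejnhicn
  Compare pos 0 ('n') with pos 7 ('d'): MISMATCH
  Compare pos 1 ('c') with pos 6 ('e'): MISMATCH
  Compare pos 2 ('i') with pos 5 ('j'): MISMATCH
  Compare pos 3 ('h') with pos 4 ('n'): MISMATCH
Result: not a palindrome

0


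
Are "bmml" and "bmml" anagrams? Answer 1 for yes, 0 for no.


Strings: "bmml", "bmml"
Sorted first:  blmm
Sorted second: blmm
Sorted forms match => anagrams

1


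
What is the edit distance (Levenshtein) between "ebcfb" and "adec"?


Computing edit distance: "ebcfb" -> "adec"
DP table:
           a    d    e    c
      0    1    2    3    4
  e   1    1    2    2    3
  b   2    2    2    3    3
  c   3    3    3    3    3
  f   4    4    4    4    4
  b   5    5    5    5    5
Edit distance = dp[5][4] = 5

5


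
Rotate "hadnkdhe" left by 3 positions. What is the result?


Input: "hadnkdhe", rotate left by 3
First 3 characters: "had"
Remaining characters: "nkdhe"
Concatenate remaining + first: "nkdhe" + "had" = "nkdhehad"

nkdhehad


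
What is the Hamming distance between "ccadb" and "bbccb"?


Comparing "ccadb" and "bbccb" position by position:
  Position 0: 'c' vs 'b' => differ
  Position 1: 'c' vs 'b' => differ
  Position 2: 'a' vs 'c' => differ
  Position 3: 'd' vs 'c' => differ
  Position 4: 'b' vs 'b' => same
Total differences (Hamming distance): 4

4


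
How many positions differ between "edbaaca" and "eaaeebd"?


Comparing "edbaaca" and "eaaeebd" position by position:
  Position 0: 'e' vs 'e' => same
  Position 1: 'd' vs 'a' => DIFFER
  Position 2: 'b' vs 'a' => DIFFER
  Position 3: 'a' vs 'e' => DIFFER
  Position 4: 'a' vs 'e' => DIFFER
  Position 5: 'c' vs 'b' => DIFFER
  Position 6: 'a' vs 'd' => DIFFER
Positions that differ: 6

6


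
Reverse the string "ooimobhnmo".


Input: ooimobhnmo
Reading characters right to left:
  Position 9: 'o'
  Position 8: 'm'
  Position 7: 'n'
  Position 6: 'h'
  Position 5: 'b'
  Position 4: 'o'
  Position 3: 'm'
  Position 2: 'i'
  Position 1: 'o'
  Position 0: 'o'
Reversed: omnhbomioo

omnhbomioo


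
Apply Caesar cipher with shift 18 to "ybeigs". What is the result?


Caesar cipher: shift "ybeigs" by 18
  'y' (pos 24) + 18 = pos 16 = 'q'
  'b' (pos 1) + 18 = pos 19 = 't'
  'e' (pos 4) + 18 = pos 22 = 'w'
  'i' (pos 8) + 18 = pos 0 = 'a'
  'g' (pos 6) + 18 = pos 24 = 'y'
  's' (pos 18) + 18 = pos 10 = 'k'
Result: qtwayk

qtwayk


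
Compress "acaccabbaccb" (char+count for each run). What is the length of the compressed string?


Input: acaccabbaccb
Runs:
  'a' x 1 => "a1"
  'c' x 1 => "c1"
  'a' x 1 => "a1"
  'c' x 2 => "c2"
  'a' x 1 => "a1"
  'b' x 2 => "b2"
  'a' x 1 => "a1"
  'c' x 2 => "c2"
  'b' x 1 => "b1"
Compressed: "a1c1a1c2a1b2a1c2b1"
Compressed length: 18

18


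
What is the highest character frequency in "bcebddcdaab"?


Input: bcebddcdaab
Character counts:
  'a': 2
  'b': 3
  'c': 2
  'd': 3
  'e': 1
Maximum frequency: 3

3


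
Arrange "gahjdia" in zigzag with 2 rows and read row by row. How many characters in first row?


Zigzag "gahjdia" into 2 rows:
Placing characters:
  'g' => row 0
  'a' => row 1
  'h' => row 0
  'j' => row 1
  'd' => row 0
  'i' => row 1
  'a' => row 0
Rows:
  Row 0: "ghda"
  Row 1: "aji"
First row length: 4

4


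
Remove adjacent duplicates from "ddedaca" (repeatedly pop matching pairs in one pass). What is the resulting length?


Input: ddedaca
Stack-based adjacent duplicate removal:
  Read 'd': push. Stack: d
  Read 'd': matches stack top 'd' => pop. Stack: (empty)
  Read 'e': push. Stack: e
  Read 'd': push. Stack: ed
  Read 'a': push. Stack: eda
  Read 'c': push. Stack: edac
  Read 'a': push. Stack: edaca
Final stack: "edaca" (length 5)

5


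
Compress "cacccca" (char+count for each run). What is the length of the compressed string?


Input: cacccca
Runs:
  'c' x 1 => "c1"
  'a' x 1 => "a1"
  'c' x 4 => "c4"
  'a' x 1 => "a1"
Compressed: "c1a1c4a1"
Compressed length: 8

8


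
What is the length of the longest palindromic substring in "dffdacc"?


Input: "dffdacc"
Checking substrings for palindromes:
  [0:4] "dffd" (len 4) => palindrome
  [1:3] "ff" (len 2) => palindrome
  [5:7] "cc" (len 2) => palindrome
Longest palindromic substring: "dffd" with length 4

4


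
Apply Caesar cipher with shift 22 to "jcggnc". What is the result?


Caesar cipher: shift "jcggnc" by 22
  'j' (pos 9) + 22 = pos 5 = 'f'
  'c' (pos 2) + 22 = pos 24 = 'y'
  'g' (pos 6) + 22 = pos 2 = 'c'
  'g' (pos 6) + 22 = pos 2 = 'c'
  'n' (pos 13) + 22 = pos 9 = 'j'
  'c' (pos 2) + 22 = pos 24 = 'y'
Result: fyccjy

fyccjy


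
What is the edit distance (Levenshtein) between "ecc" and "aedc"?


Computing edit distance: "ecc" -> "aedc"
DP table:
           a    e    d    c
      0    1    2    3    4
  e   1    1    1    2    3
  c   2    2    2    2    2
  c   3    3    3    3    2
Edit distance = dp[3][4] = 2

2


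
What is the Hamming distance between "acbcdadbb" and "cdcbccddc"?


Comparing "acbcdadbb" and "cdcbccddc" position by position:
  Position 0: 'a' vs 'c' => differ
  Position 1: 'c' vs 'd' => differ
  Position 2: 'b' vs 'c' => differ
  Position 3: 'c' vs 'b' => differ
  Position 4: 'd' vs 'c' => differ
  Position 5: 'a' vs 'c' => differ
  Position 6: 'd' vs 'd' => same
  Position 7: 'b' vs 'd' => differ
  Position 8: 'b' vs 'c' => differ
Total differences (Hamming distance): 8

8


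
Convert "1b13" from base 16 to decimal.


Input: "1b13" in base 16
Positional expansion:
  Digit '1' (value 1) x 16^3 = 4096
  Digit 'b' (value 11) x 16^2 = 2816
  Digit '1' (value 1) x 16^1 = 16
  Digit '3' (value 3) x 16^0 = 3
Sum = 6931

6931


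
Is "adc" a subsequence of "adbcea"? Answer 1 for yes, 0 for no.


Check if "adc" is a subsequence of "adbcea"
Greedy scan:
  Position 0 ('a'): matches sub[0] = 'a'
  Position 1 ('d'): matches sub[1] = 'd'
  Position 2 ('b'): no match needed
  Position 3 ('c'): matches sub[2] = 'c'
  Position 4 ('e'): no match needed
  Position 5 ('a'): no match needed
All 3 characters matched => is a subsequence

1


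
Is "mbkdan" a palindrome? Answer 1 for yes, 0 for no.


Input: mbkdan
Reversed: nadkbm
  Compare pos 0 ('m') with pos 5 ('n'): MISMATCH
  Compare pos 1 ('b') with pos 4 ('a'): MISMATCH
  Compare pos 2 ('k') with pos 3 ('d'): MISMATCH
Result: not a palindrome

0


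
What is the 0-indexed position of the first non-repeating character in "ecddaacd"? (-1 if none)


Input: ecddaacd
Character frequencies:
  'a': 2
  'c': 2
  'd': 3
  'e': 1
Scanning left to right for freq == 1:
  Position 0 ('e'): unique! => answer = 0

0


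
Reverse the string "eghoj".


Input: eghoj
Reading characters right to left:
  Position 4: 'j'
  Position 3: 'o'
  Position 2: 'h'
  Position 1: 'g'
  Position 0: 'e'
Reversed: johge

johge


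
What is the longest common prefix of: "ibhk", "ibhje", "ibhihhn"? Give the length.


Words: ibhk, ibhje, ibhihhn
  Position 0: all 'i' => match
  Position 1: all 'b' => match
  Position 2: all 'h' => match
  Position 3: ('k', 'j', 'i') => mismatch, stop
LCP = "ibh" (length 3)

3


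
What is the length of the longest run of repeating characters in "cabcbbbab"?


Input: "cabcbbbab"
Scanning for longest run:
  Position 1 ('a'): new char, reset run to 1
  Position 2 ('b'): new char, reset run to 1
  Position 3 ('c'): new char, reset run to 1
  Position 4 ('b'): new char, reset run to 1
  Position 5 ('b'): continues run of 'b', length=2
  Position 6 ('b'): continues run of 'b', length=3
  Position 7 ('a'): new char, reset run to 1
  Position 8 ('b'): new char, reset run to 1
Longest run: 'b' with length 3

3


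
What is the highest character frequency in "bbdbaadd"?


Input: bbdbaadd
Character counts:
  'a': 2
  'b': 3
  'd': 3
Maximum frequency: 3

3


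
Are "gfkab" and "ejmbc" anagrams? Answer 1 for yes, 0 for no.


Strings: "gfkab", "ejmbc"
Sorted first:  abfgk
Sorted second: bcejm
Differ at position 0: 'a' vs 'b' => not anagrams

0


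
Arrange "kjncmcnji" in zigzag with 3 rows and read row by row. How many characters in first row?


Zigzag "kjncmcnji" into 3 rows:
Placing characters:
  'k' => row 0
  'j' => row 1
  'n' => row 2
  'c' => row 1
  'm' => row 0
  'c' => row 1
  'n' => row 2
  'j' => row 1
  'i' => row 0
Rows:
  Row 0: "kmi"
  Row 1: "jccj"
  Row 2: "nn"
First row length: 3

3


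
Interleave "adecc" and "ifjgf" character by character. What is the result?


Interleaving "adecc" and "ifjgf":
  Position 0: 'a' from first, 'i' from second => "ai"
  Position 1: 'd' from first, 'f' from second => "df"
  Position 2: 'e' from first, 'j' from second => "ej"
  Position 3: 'c' from first, 'g' from second => "cg"
  Position 4: 'c' from first, 'f' from second => "cf"
Result: aidfejcgcf

aidfejcgcf


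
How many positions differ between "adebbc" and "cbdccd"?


Comparing "adebbc" and "cbdccd" position by position:
  Position 0: 'a' vs 'c' => DIFFER
  Position 1: 'd' vs 'b' => DIFFER
  Position 2: 'e' vs 'd' => DIFFER
  Position 3: 'b' vs 'c' => DIFFER
  Position 4: 'b' vs 'c' => DIFFER
  Position 5: 'c' vs 'd' => DIFFER
Positions that differ: 6

6


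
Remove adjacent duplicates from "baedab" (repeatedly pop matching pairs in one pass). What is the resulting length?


Input: baedab
Stack-based adjacent duplicate removal:
  Read 'b': push. Stack: b
  Read 'a': push. Stack: ba
  Read 'e': push. Stack: bae
  Read 'd': push. Stack: baed
  Read 'a': push. Stack: baeda
  Read 'b': push. Stack: baedab
Final stack: "baedab" (length 6)

6


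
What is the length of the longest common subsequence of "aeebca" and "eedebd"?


LCS of "aeebca" and "eedebd"
DP table:
           e    e    d    e    b    d
      0    0    0    0    0    0    0
  a   0    0    0    0    0    0    0
  e   0    1    1    1    1    1    1
  e   0    1    2    2    2    2    2
  b   0    1    2    2    2    3    3
  c   0    1    2    2    2    3    3
  a   0    1    2    2    2    3    3
LCS length = dp[6][6] = 3

3


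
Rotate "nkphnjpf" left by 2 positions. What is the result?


Input: "nkphnjpf", rotate left by 2
First 2 characters: "nk"
Remaining characters: "phnjpf"
Concatenate remaining + first: "phnjpf" + "nk" = "phnjpfnk"

phnjpfnk


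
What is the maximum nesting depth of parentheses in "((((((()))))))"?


Input: "((((((()))))))"
Tracking depth:
  Position 0 '(': depth becomes 1
  Position 1 '(': depth becomes 2
  Position 2 '(': depth becomes 3
  Position 3 '(': depth becomes 4
  Position 4 '(': depth becomes 5
  Position 5 '(': depth becomes 6
  Position 6 '(': depth becomes 7
  Position 7 ')': depth becomes 6
  Position 8 ')': depth becomes 5
  Position 9 ')': depth becomes 4
  Position 10 ')': depth becomes 3
  Position 11 ')': depth becomes 2
  Position 12 ')': depth becomes 1
  Position 13 ')': depth becomes 0
Maximum depth reached: 7

7


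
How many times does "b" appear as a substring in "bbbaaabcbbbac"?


Searching for "b" in "bbbaaabcbbbac"
Scanning each position:
  Position 0: "b" => MATCH
  Position 1: "b" => MATCH
  Position 2: "b" => MATCH
  Position 3: "a" => no
  Position 4: "a" => no
  Position 5: "a" => no
  Position 6: "b" => MATCH
  Position 7: "c" => no
  Position 8: "b" => MATCH
  Position 9: "b" => MATCH
  Position 10: "b" => MATCH
  Position 11: "a" => no
  Position 12: "c" => no
Total occurrences: 7

7


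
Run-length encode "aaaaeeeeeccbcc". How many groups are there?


Input: aaaaeeeeeccbcc
Scanning for consecutive runs:
  Group 1: 'a' x 4 (positions 0-3)
  Group 2: 'e' x 5 (positions 4-8)
  Group 3: 'c' x 2 (positions 9-10)
  Group 4: 'b' x 1 (positions 11-11)
  Group 5: 'c' x 2 (positions 12-13)
Total groups: 5

5


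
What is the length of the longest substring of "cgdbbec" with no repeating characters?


Input: "cgdbbec"
Sliding window (track last position of each char):
  Position 0 ('c'): window [0,0] length 1 -- new best
  Position 1 ('g'): window [0,1] length 2 -- new best
  Position 2 ('d'): window [0,2] length 3 -- new best
  Position 3 ('b'): window [0,3] length 4 -- new best
  Position 4 ('b'): repeat (last at 3), move window start to 4
  Position 4 ('b'): window [4,4] length 1
  Position 5 ('e'): window [4,5] length 2
  Position 6 ('c'): window [4,6] length 3
Longest substring with no repeats: "cgdb" with length 4

4


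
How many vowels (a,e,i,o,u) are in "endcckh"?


Input: endcckh
Checking each character:
  'e' at position 0: vowel (running total: 1)
  'n' at position 1: consonant
  'd' at position 2: consonant
  'c' at position 3: consonant
  'c' at position 4: consonant
  'k' at position 5: consonant
  'h' at position 6: consonant
Total vowels: 1

1


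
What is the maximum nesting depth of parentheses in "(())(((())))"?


Input: "(())(((())))"
Tracking depth:
  Position 0 '(': depth becomes 1
  Position 1 '(': depth becomes 2
  Position 2 ')': depth becomes 1
  Position 3 ')': depth becomes 0
  Position 4 '(': depth becomes 1
  Position 5 '(': depth becomes 2
  Position 6 '(': depth becomes 3
  Position 7 '(': depth becomes 4
  Position 8 ')': depth becomes 3
  Position 9 ')': depth becomes 2
  Position 10 ')': depth becomes 1
  Position 11 ')': depth becomes 0
Maximum depth reached: 4

4


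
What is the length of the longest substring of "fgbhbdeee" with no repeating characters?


Input: "fgbhbdeee"
Sliding window (track last position of each char):
  Position 0 ('f'): window [0,0] length 1 -- new best
  Position 1 ('g'): window [0,1] length 2 -- new best
  Position 2 ('b'): window [0,2] length 3 -- new best
  Position 3 ('h'): window [0,3] length 4 -- new best
  Position 4 ('b'): repeat (last at 2), move window start to 3
  Position 4 ('b'): window [3,4] length 2
  Position 5 ('d'): window [3,5] length 3
  Position 6 ('e'): window [3,6] length 4
  Position 7 ('e'): repeat (last at 6), move window start to 7
  Position 7 ('e'): window [7,7] length 1
  Position 8 ('e'): repeat (last at 7), move window start to 8
  Position 8 ('e'): window [8,8] length 1
Longest substring with no repeats: "fgbh" with length 4

4


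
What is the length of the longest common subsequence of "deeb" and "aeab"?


LCS of "deeb" and "aeab"
DP table:
           a    e    a    b
      0    0    0    0    0
  d   0    0    0    0    0
  e   0    0    1    1    1
  e   0    0    1    1    1
  b   0    0    1    1    2
LCS length = dp[4][4] = 2

2


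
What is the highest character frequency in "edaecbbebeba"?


Input: edaecbbebeba
Character counts:
  'a': 2
  'b': 4
  'c': 1
  'd': 1
  'e': 4
Maximum frequency: 4

4
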